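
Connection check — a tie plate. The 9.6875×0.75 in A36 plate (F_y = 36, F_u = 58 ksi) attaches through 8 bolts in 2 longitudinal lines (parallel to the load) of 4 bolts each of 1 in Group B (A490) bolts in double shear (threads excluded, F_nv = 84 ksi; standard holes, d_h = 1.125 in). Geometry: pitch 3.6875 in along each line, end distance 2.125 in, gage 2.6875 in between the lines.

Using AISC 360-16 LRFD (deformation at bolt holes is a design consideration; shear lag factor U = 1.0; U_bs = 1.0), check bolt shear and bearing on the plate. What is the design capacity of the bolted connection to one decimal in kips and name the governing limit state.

Bolt shear: A_b = π(1)²/4 = 0.7854 in². φR_n = 0.75 × 84 × 0.7854 × 8 × 2 = 791.7 kips.
Bearing (0.75 in plate, F_u = 58 ksi): end bolts L_c = 2.125 − 1.125/2 = 1.5625, R_n = min(1.2×1.5625×0.75×58, 2.4×1×0.75×58) = 81.563 kips/bolt; interior L_c = 3.6875 − 1.125 = 2.5625, R_n = 104.4 kips/bolt. φR_n = 0.75 × (2×81.563 + 6×104.4) = 592.1 kips.
Governing: min(791.7, 592.1) = 592.1 kips → bearing.

592.1 kips (bearing governs)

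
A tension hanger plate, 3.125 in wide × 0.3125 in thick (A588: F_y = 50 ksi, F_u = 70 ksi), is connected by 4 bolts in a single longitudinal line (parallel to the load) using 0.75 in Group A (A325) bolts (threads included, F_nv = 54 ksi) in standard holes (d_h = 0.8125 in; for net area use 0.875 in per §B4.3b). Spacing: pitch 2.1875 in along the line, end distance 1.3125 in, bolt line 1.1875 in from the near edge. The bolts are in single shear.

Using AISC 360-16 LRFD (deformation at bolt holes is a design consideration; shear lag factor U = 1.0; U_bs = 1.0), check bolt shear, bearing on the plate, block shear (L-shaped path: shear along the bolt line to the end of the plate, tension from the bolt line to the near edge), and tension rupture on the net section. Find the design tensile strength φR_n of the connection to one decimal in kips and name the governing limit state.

Bolt shear: A_b = π(0.75)²/4 = 0.44179 in². φR_n = 0.75 × 54 × 0.44179 × 4 × 1 = 71.6 kips.
Bearing (0.3125 in plate, F_u = 70 ksi): end bolts L_c = 1.3125 − 0.8125/2 = 0.90625, R_n = min(1.2×0.90625×0.3125×70, 2.4×0.75×0.3125×70) = 23.789 kips/bolt; interior L_c = 2.1875 − 0.8125 = 1.375, R_n = 36.094 kips/bolt. φR_n = 0.75 × (1×23.789 + 3×36.094) = 99.1 kips.
Block shear: shear path 1×[1.3125+3×2.1875] = 1×7.875 in, A_gv = 2.4609, A_nv = 1×(7.875 − 3.5×0.875)×0.3125 = 1.5039 in²; tension to near edge: (1.1875 − 0.5×0.875)×0.3125 = 0.23438 in². R_n = min(0.6×70×1.5039, 0.6×50×2.4609) + 1.0×70×0.23438 = min(63.164, 73.827) + 16.407 = 79.571 kips. φR_n = 0.75 × 79.571 = 59.7 kips.
Tension rupture (net): A_n = (3.125 − 1×0.875)×0.3125 = 0.70313 in² (U = 1.0, A_e = A_n). φR_n = 0.75 × 70 × 0.70313 = 36.9 kips.
Governing: min(71.6, 99.1, 59.7, 36.9) = 36.9 kips → net-section rupture.

36.9 kips (net-section rupture governs)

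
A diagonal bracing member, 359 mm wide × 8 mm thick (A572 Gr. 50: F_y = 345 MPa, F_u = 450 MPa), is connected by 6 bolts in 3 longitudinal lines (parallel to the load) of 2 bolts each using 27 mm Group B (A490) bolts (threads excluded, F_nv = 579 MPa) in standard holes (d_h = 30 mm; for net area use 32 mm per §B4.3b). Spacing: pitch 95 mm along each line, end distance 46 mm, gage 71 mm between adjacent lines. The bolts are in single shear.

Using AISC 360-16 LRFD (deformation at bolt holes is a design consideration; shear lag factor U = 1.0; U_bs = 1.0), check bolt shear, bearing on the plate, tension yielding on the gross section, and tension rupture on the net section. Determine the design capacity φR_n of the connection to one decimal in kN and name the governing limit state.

710.1 kN (net-section rupture governs)

Bolt shear: A_b = π(27)²/4 = 572.56 mm². φR_n = 0.75 × 579 × 572.56 × 6 × 1 = 1491.8 kN.
Bearing (8 mm plate, F_u = 450 MPa): end bolts L_c = 46 − 30/2 = 31, R_n = min(1.2×31×8×450, 2.4×27×8×450) = 133.92 kN/bolt; interior L_c = 95 − 30 = 65, R_n = 233.28 kN/bolt. φR_n = 0.75 × (3×133.92 + 3×233.28) = 826.2 kN.
Tension yield (gross): A_g = 359×8 = 2872 mm². φR_n = 0.90 × 345 × 2872 = 891.8 kN.
Tension rupture (net): A_n = (359 − 3×32)×8 = 2104 mm² (U = 1.0, A_e = A_n). φR_n = 0.75 × 450 × 2104 = 710.1 kN.
Governing: min(1491.8, 826.2, 891.8, 710.1) = 710.1 kN → net-section rupture.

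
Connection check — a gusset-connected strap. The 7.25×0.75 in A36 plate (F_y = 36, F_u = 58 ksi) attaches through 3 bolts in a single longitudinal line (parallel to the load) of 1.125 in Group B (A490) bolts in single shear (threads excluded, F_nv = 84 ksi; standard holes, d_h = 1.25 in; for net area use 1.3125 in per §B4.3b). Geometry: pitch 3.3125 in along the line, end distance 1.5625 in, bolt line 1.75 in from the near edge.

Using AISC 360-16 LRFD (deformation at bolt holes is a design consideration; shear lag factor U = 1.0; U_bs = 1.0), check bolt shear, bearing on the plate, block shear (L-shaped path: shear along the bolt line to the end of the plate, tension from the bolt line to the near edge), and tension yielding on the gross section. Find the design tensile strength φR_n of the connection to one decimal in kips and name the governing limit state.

131.7 kips (block shear governs)

Bolt shear: A_b = π(1.125)²/4 = 0.99402 in². φR_n = 0.75 × 84 × 0.99402 × 3 × 1 = 187.9 kips.
Bearing (0.75 in plate, F_u = 58 ksi): end bolts L_c = 1.5625 − 1.25/2 = 0.9375, R_n = min(1.2×0.9375×0.75×58, 2.4×1.125×0.75×58) = 48.938 kips/bolt; interior L_c = 3.3125 − 1.25 = 2.0625, R_n = 107.66 kips/bolt. φR_n = 0.75 × (1×48.938 + 2×107.66) = 198.2 kips.
Block shear: shear path 1×[1.5625+2×3.3125] = 1×8.1875 in, A_gv = 6.1406, A_nv = 1×(8.1875 − 2.5×1.3125)×0.75 = 3.6797 in²; tension to near edge: (1.75 − 0.5×1.3125)×0.75 = 0.82031 in². R_n = min(0.6×58×3.6797, 0.6×36×6.1406) + 1.0×58×0.82031 = min(128.05, 132.64) + 47.578 = 175.63 kips. φR_n = 0.75 × 175.63 = 131.7 kips.
Tension yield (gross): A_g = 7.25×0.75 = 5.4375 in². φR_n = 0.90 × 36 × 5.4375 = 176.2 kips.
Governing: min(187.9, 198.2, 131.7, 176.2) = 131.7 kips → block shear.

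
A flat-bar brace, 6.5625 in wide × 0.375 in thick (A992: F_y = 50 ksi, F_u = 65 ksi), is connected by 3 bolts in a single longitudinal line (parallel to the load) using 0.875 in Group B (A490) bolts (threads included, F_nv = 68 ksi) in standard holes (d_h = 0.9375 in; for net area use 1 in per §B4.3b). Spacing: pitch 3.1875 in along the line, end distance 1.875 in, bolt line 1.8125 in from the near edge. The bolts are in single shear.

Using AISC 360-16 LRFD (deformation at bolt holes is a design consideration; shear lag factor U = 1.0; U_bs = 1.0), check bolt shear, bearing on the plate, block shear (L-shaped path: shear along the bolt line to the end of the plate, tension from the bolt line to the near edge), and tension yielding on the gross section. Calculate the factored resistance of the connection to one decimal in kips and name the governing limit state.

87.1 kips (block shear governs)

Bolt shear: A_b = π(0.875)²/4 = 0.60132 in². φR_n = 0.75 × 68 × 0.60132 × 3 × 1 = 92.0 kips.
Bearing (0.375 in plate, F_u = 65 ksi): end bolts L_c = 1.875 − 0.9375/2 = 1.40625, R_n = min(1.2×1.40625×0.375×65, 2.4×0.875×0.375×65) = 41.133 kips/bolt; interior L_c = 3.1875 − 0.9375 = 2.25, R_n = 51.188 kips/bolt. φR_n = 0.75 × (1×41.133 + 2×51.188) = 107.6 kips.
Block shear: shear path 1×[1.875+2×3.1875] = 1×8.25 in, A_gv = 3.0938, A_nv = 1×(8.25 − 2.5×1)×0.375 = 2.1563 in²; tension to near edge: (1.8125 − 0.5×1)×0.375 = 0.49219 in². R_n = min(0.6×65×2.1563, 0.6×50×3.0938) + 1.0×65×0.49219 = min(84.096, 92.814) + 31.992 = 116.09 kips. φR_n = 0.75 × 116.09 = 87.1 kips.
Tension yield (gross): A_g = 6.5625×0.375 = 2.4609 in². φR_n = 0.90 × 50 × 2.4609 = 110.7 kips.
Governing: min(92.0, 107.6, 87.1, 110.7) = 87.1 kips → block shear.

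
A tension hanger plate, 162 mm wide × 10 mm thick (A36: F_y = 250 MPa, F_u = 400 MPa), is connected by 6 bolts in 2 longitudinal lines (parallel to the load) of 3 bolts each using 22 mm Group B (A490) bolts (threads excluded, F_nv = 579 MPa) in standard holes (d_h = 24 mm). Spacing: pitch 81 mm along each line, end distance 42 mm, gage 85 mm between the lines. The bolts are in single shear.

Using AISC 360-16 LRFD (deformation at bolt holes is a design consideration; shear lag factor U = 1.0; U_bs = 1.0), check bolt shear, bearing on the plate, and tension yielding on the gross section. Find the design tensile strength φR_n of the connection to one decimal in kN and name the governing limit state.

364.5 kN (gross-section yield governs)

Bolt shear: A_b = π(22)²/4 = 380.13 mm². φR_n = 0.75 × 579 × 380.13 × 6 × 1 = 990.4 kN.
Bearing (10 mm plate, F_u = 400 MPa): end bolts L_c = 42 − 24/2 = 30, R_n = min(1.2×30×10×400, 2.4×22×10×400) = 144 kN/bolt; interior L_c = 81 − 24 = 57, R_n = 211.2 kN/bolt. φR_n = 0.75 × (2×144 + 4×211.2) = 849.6 kN.
Tension yield (gross): A_g = 162×10 = 1620 mm². φR_n = 0.90 × 250 × 1620 = 364.5 kN.
Governing: min(990.4, 849.6, 364.5) = 364.5 kN → gross-section yield.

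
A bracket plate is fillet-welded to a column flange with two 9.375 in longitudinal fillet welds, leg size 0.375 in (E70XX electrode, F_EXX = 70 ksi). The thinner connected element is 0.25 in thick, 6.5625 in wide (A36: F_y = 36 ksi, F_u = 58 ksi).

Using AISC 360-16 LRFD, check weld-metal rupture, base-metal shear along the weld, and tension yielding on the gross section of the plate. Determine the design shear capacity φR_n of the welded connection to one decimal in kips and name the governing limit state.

53.2 kips (gross-section yield governs)

Weld metal: throat = 0.707×0.375 = 0.26513 in, L = 2×9.375 = 18.75 in. φR_n = 0.75 × 0.6 × 70 × 0.26513 × 18.75 = 156.6 kips.
Base metal shear (0.25 in plate): yield φR_n = 1.0×0.6×36×0.25×18.75 = 101.3 kips; rupture φR_n = 0.75×0.6×58×0.25×18.75 = 122.3 kips; take 101.3 kips (yield).
Tension yield (gross): A_g = 6.5625×0.25 = 1.6406 in². φR_n = 0.90 × 36 × 1.6406 = 53.2 kips.
Governing: min(156.6, 101.3, 53.2) = 53.2 kips → gross-section yield.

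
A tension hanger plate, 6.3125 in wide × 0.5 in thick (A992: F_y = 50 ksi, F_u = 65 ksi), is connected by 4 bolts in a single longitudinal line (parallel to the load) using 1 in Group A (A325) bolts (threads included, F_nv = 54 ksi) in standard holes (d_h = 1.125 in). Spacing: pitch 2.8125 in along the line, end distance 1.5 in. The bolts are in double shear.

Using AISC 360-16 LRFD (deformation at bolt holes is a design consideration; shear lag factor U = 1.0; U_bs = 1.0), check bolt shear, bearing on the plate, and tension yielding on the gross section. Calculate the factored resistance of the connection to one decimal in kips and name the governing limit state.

Bolt shear: A_b = π(1)²/4 = 0.7854 in². φR_n = 0.75 × 54 × 0.7854 × 4 × 2 = 254.5 kips.
Bearing (0.5 in plate, F_u = 65 ksi): end bolts L_c = 1.5 − 1.125/2 = 0.9375, R_n = min(1.2×0.9375×0.5×65, 2.4×1×0.5×65) = 36.563 kips/bolt; interior L_c = 2.8125 − 1.125 = 1.6875, R_n = 65.813 kips/bolt. φR_n = 0.75 × (1×36.563 + 3×65.813) = 175.5 kips.
Tension yield (gross): A_g = 6.3125×0.5 = 3.1563 in². φR_n = 0.90 × 50 × 3.1563 = 142.0 kips.
Governing: min(254.5, 175.5, 142.0) = 142.0 kips → gross-section yield.

142.0 kips (gross-section yield governs)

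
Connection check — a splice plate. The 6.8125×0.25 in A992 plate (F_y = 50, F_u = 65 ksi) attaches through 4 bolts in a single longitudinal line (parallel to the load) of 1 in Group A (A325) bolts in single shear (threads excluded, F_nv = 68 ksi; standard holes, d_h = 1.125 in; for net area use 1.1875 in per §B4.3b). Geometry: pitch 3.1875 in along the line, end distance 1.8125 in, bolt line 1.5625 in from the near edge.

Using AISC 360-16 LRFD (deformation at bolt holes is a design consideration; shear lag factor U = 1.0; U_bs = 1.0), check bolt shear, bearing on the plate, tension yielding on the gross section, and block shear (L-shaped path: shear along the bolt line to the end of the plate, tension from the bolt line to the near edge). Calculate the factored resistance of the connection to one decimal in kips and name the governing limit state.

Bolt shear: A_b = π(1)²/4 = 0.7854 in². φR_n = 0.75 × 68 × 0.7854 × 4 × 1 = 160.2 kips.
Bearing (0.25 in plate, F_u = 65 ksi): end bolts L_c = 1.8125 − 1.125/2 = 1.25, R_n = min(1.2×1.25×0.25×65, 2.4×1×0.25×65) = 24.375 kips/bolt; interior L_c = 3.1875 − 1.125 = 2.0625, R_n = 39 kips/bolt. φR_n = 0.75 × (1×24.375 + 3×39) = 106.0 kips.
Tension yield (gross): A_g = 6.8125×0.25 = 1.7031 in². φR_n = 0.90 × 50 × 1.7031 = 76.6 kips.
Block shear: shear path 1×[1.8125+3×3.1875] = 1×11.375 in, A_gv = 2.8438, A_nv = 1×(11.375 − 3.5×1.1875)×0.25 = 1.8047 in²; tension to near edge: (1.5625 − 0.5×1.1875)×0.25 = 0.24219 in². R_n = min(0.6×65×1.8047, 0.6×50×2.8438) + 1.0×65×0.24219 = min(70.383, 85.314) + 15.742 = 86.125 kips. φR_n = 0.75 × 86.125 = 64.6 kips.
Governing: min(160.2, 106.0, 76.6, 64.6) = 64.6 kips → block shear.

64.6 kips (block shear governs)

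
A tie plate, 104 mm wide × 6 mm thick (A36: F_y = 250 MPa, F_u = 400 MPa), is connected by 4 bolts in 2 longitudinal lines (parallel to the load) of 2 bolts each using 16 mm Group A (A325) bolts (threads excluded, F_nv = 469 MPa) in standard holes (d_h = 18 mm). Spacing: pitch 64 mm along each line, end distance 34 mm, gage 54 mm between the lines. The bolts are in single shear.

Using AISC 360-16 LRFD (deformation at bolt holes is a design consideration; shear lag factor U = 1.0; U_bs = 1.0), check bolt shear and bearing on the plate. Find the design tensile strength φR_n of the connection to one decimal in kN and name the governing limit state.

246.2 kN (bearing governs)

Bolt shear: A_b = π(16)²/4 = 201.06 mm². φR_n = 0.75 × 469 × 201.06 × 4 × 1 = 282.9 kN.
Bearing (6 mm plate, F_u = 400 MPa): end bolts L_c = 34 − 18/2 = 25, R_n = min(1.2×25×6×400, 2.4×16×6×400) = 72 kN/bolt; interior L_c = 64 − 18 = 46, R_n = 92.16 kN/bolt. φR_n = 0.75 × (2×72 + 2×92.16) = 246.2 kN.
Governing: min(282.9, 246.2) = 246.2 kN → bearing.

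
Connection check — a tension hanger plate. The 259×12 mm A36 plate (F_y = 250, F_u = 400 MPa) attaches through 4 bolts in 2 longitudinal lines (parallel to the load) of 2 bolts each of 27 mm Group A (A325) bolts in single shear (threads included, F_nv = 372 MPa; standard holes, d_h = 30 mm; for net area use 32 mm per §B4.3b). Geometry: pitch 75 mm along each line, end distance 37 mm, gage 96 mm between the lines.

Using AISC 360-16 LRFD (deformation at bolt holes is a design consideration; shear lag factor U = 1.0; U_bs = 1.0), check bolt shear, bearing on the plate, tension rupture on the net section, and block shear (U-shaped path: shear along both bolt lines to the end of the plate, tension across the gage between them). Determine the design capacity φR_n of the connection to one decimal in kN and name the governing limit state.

506.9 kN (block shear governs)

Bolt shear: A_b = π(27)²/4 = 572.56 mm². φR_n = 0.75 × 372 × 572.56 × 4 × 1 = 639.0 kN.
Bearing (12 mm plate, F_u = 400 MPa): end bolts L_c = 37 − 30/2 = 22, R_n = min(1.2×22×12×400, 2.4×27×12×400) = 126.72 kN/bolt; interior L_c = 75 − 30 = 45, R_n = 259.2 kN/bolt. φR_n = 0.75 × (2×126.72 + 2×259.2) = 578.9 kN.
Tension rupture (net): A_n = (259 − 2×32)×12 = 2340 mm² (U = 1.0, A_e = A_n). φR_n = 0.75 × 400 × 2340 = 702.0 kN.
Block shear: shear path 2×[37+1×75] = 2×112 mm, A_gv = 2688, A_nv = 2×(112 − 1.5×32)×12 = 1536 mm²; tension across gage: (96 − 1×32)×12 = 768 mm². R_n = min(0.6×400×1536, 0.6×250×2688) + 1.0×400×768 = min(368.64, 403.2) + 307.2 = 675.84 kN. φR_n = 0.75 × 675.84 = 506.9 kN.
Governing: min(639.0, 578.9, 702.0, 506.9) = 506.9 kN → block shear.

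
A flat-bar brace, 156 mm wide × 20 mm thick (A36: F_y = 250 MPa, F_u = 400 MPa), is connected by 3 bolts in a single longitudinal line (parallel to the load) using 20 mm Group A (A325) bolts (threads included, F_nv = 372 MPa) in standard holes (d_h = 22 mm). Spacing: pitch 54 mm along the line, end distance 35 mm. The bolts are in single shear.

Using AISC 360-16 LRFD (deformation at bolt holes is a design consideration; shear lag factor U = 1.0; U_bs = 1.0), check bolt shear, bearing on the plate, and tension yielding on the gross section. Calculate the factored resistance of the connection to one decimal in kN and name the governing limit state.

263.0 kN (bolt shear governs)

Bolt shear: A_b = π(20)²/4 = 314.16 mm². φR_n = 0.75 × 372 × 314.16 × 3 × 1 = 263.0 kN.
Bearing (20 mm plate, F_u = 400 MPa): end bolts L_c = 35 − 22/2 = 24, R_n = min(1.2×24×20×400, 2.4×20×20×400) = 230.4 kN/bolt; interior L_c = 54 − 22 = 32, R_n = 307.2 kN/bolt. φR_n = 0.75 × (1×230.4 + 2×307.2) = 633.6 kN.
Tension yield (gross): A_g = 156×20 = 3120 mm². φR_n = 0.90 × 250 × 3120 = 702.0 kN.
Governing: min(263.0, 633.6, 702.0) = 263.0 kN → bolt shear.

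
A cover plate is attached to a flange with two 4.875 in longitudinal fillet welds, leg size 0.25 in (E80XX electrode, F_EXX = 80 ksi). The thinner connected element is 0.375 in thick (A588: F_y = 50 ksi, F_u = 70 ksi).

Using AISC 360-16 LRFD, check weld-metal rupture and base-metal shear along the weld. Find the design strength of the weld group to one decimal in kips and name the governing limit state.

62.0 kips (weld metal governs)

Weld metal: throat = 0.707×0.25 = 0.17675 in, L = 2×4.875 = 9.75 in. φR_n = 0.75 × 0.6 × 80 × 0.17675 × 9.75 = 62.0 kips.
Base metal shear (0.375 in plate): yield φR_n = 1.0×0.6×50×0.375×9.75 = 109.7 kips; rupture φR_n = 0.75×0.6×70×0.375×9.75 = 115.2 kips; take 109.7 kips (yield).
Governing: min(62.0, 109.7) = 62.0 kips → weld metal.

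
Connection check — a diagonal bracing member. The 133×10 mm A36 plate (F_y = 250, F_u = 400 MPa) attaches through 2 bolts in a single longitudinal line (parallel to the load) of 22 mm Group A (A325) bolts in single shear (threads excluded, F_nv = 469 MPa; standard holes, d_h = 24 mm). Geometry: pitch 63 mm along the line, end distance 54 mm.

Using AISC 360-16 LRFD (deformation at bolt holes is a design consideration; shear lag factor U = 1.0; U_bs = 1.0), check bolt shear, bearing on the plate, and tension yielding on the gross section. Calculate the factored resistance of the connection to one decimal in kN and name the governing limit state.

267.4 kN (bolt shear governs)

Bolt shear: A_b = π(22)²/4 = 380.13 mm². φR_n = 0.75 × 469 × 380.13 × 2 × 1 = 267.4 kN.
Bearing (10 mm plate, F_u = 400 MPa): end bolts L_c = 54 − 24/2 = 42, R_n = min(1.2×42×10×400, 2.4×22×10×400) = 201.6 kN/bolt; interior L_c = 63 − 24 = 39, R_n = 187.2 kN/bolt. φR_n = 0.75 × (1×201.6 + 1×187.2) = 291.6 kN.
Tension yield (gross): A_g = 133×10 = 1330 mm². φR_n = 0.90 × 250 × 1330 = 299.3 kN.
Governing: min(267.4, 291.6, 299.3) = 267.4 kN → bolt shear.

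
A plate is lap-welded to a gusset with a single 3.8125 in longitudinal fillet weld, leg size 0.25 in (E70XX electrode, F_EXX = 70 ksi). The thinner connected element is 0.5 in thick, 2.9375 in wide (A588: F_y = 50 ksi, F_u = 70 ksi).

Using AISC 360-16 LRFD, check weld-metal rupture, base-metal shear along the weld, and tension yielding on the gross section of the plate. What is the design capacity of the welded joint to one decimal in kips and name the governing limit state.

Weld metal: throat = 0.707×0.25 = 0.17675 in, L = 3.8125 in. φR_n = 0.75 × 0.6 × 70 × 0.17675 × 3.8125 = 21.2 kips.
Base metal shear (0.5 in plate): yield φR_n = 1.0×0.6×50×0.5×3.8125 = 57.2 kips; rupture φR_n = 0.75×0.6×70×0.5×3.8125 = 60.0 kips; take 57.2 kips (yield).
Tension yield (gross): A_g = 2.9375×0.5 = 1.4688 in². φR_n = 0.90 × 50 × 1.4688 = 66.1 kips.
Governing: min(21.2, 57.2, 66.1) = 21.2 kips → weld metal.

21.2 kips (weld metal governs)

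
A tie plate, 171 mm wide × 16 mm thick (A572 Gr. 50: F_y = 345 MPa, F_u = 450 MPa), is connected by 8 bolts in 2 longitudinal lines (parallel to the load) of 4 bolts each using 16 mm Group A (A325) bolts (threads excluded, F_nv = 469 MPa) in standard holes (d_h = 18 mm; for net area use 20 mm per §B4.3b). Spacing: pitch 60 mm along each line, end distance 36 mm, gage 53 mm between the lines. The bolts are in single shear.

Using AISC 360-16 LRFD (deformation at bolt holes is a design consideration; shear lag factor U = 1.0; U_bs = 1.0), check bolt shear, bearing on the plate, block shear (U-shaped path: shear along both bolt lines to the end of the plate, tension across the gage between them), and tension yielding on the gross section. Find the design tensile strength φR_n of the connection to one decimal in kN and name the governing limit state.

565.8 kN (bolt shear governs)

Bolt shear: A_b = π(16)²/4 = 201.06 mm². φR_n = 0.75 × 469 × 201.06 × 8 × 1 = 565.8 kN.
Bearing (16 mm plate, F_u = 450 MPa): end bolts L_c = 36 − 18/2 = 27, R_n = min(1.2×27×16×450, 2.4×16×16×450) = 233.28 kN/bolt; interior L_c = 60 − 18 = 42, R_n = 276.48 kN/bolt. φR_n = 0.75 × (2×233.28 + 6×276.48) = 1594.1 kN.
Block shear: shear path 2×[36+3×60] = 2×216 mm, A_gv = 6912, A_nv = 2×(216 − 3.5×20)×16 = 4672 mm²; tension across gage: (53 − 1×20)×16 = 528 mm². R_n = min(0.6×450×4672, 0.6×345×6912) + 1.0×450×528 = min(1261.4, 1430.8) + 237.6 = 1499 kN. φR_n = 0.75 × 1499 = 1124.3 kN.
Tension yield (gross): A_g = 171×16 = 2736 mm². φR_n = 0.90 × 345 × 2736 = 849.5 kN.
Governing: min(565.8, 1594.1, 1124.3, 849.5) = 565.8 kN → bolt shear.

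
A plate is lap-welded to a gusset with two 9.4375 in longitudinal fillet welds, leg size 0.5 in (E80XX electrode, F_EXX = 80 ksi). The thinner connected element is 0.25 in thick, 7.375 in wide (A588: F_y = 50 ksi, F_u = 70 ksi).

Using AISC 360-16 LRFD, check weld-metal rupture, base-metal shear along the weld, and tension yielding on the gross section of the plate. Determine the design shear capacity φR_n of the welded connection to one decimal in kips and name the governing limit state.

83.0 kips (gross-section yield governs)

Weld metal: throat = 0.707×0.5 = 0.3535 in, L = 2×9.4375 = 18.875 in. φR_n = 0.75 × 0.6 × 80 × 0.3535 × 18.875 = 240.2 kips.
Base metal shear (0.25 in plate): yield φR_n = 1.0×0.6×50×0.25×18.875 = 141.6 kips; rupture φR_n = 0.75×0.6×70×0.25×18.875 = 148.6 kips; take 141.6 kips (yield).
Tension yield (gross): A_g = 7.375×0.25 = 1.8438 in². φR_n = 0.90 × 50 × 1.8438 = 83.0 kips.
Governing: min(240.2, 141.6, 83.0) = 83.0 kips → gross-section yield.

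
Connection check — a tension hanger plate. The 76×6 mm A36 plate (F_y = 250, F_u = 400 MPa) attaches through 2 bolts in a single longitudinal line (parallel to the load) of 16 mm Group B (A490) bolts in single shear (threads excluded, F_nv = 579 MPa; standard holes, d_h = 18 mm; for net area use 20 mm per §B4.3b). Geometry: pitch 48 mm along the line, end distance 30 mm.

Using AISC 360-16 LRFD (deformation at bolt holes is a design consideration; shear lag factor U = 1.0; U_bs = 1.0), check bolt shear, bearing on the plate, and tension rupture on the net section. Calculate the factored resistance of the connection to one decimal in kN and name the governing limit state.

Bolt shear: A_b = π(16)²/4 = 201.06 mm². φR_n = 0.75 × 579 × 201.06 × 2 × 1 = 174.6 kN.
Bearing (6 mm plate, F_u = 400 MPa): end bolts L_c = 30 − 18/2 = 21, R_n = min(1.2×21×6×400, 2.4×16×6×400) = 60.48 kN/bolt; interior L_c = 48 − 18 = 30, R_n = 86.4 kN/bolt. φR_n = 0.75 × (1×60.48 + 1×86.4) = 110.2 kN.
Tension rupture (net): A_n = (76 − 1×20)×6 = 336 mm² (U = 1.0, A_e = A_n). φR_n = 0.75 × 400 × 336 = 100.8 kN.
Governing: min(174.6, 110.2, 100.8) = 100.8 kN → net-section rupture.

100.8 kN (net-section rupture governs)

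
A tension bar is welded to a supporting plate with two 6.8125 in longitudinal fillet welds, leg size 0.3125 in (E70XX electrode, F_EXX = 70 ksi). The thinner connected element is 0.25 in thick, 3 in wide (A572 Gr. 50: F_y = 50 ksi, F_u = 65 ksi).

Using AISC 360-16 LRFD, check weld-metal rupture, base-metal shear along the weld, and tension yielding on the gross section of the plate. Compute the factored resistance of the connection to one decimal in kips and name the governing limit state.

Weld metal: throat = 0.707×0.3125 = 0.22094 in, L = 2×6.8125 = 13.625 in. φR_n = 0.75 × 0.6 × 70 × 0.22094 × 13.625 = 94.8 kips.
Base metal shear (0.25 in plate): yield φR_n = 1.0×0.6×50×0.25×13.625 = 102.2 kips; rupture φR_n = 0.75×0.6×65×0.25×13.625 = 99.6 kips; take 99.6 kips (rupture).
Tension yield (gross): A_g = 3×0.25 = 0.75 in². φR_n = 0.90 × 50 × 0.75 = 33.8 kips.
Governing: min(94.8, 99.6, 33.8) = 33.8 kips → gross-section yield.

33.8 kips (gross-section yield governs)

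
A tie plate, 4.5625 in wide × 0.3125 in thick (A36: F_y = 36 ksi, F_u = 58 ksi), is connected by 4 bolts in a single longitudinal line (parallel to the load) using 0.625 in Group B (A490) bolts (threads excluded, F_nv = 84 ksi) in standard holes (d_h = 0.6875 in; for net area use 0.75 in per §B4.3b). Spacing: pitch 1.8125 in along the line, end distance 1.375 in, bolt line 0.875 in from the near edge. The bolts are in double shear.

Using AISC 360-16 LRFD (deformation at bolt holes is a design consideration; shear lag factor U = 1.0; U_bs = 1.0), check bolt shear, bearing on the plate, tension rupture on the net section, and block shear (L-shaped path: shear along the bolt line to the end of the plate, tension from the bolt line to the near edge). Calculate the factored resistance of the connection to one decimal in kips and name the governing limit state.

Bolt shear: A_b = π(0.625)²/4 = 0.3068 in². φR_n = 0.75 × 84 × 0.3068 × 4 × 2 = 154.6 kips.
Bearing (0.3125 in plate, F_u = 58 ksi): end bolts L_c = 1.375 − 0.6875/2 = 1.03125, R_n = min(1.2×1.03125×0.3125×58, 2.4×0.625×0.3125×58) = 22.43 kips/bolt; interior L_c = 1.8125 − 0.6875 = 1.125, R_n = 24.469 kips/bolt. φR_n = 0.75 × (1×22.43 + 3×24.469) = 71.9 kips.
Tension rupture (net): A_n = (4.5625 − 1×0.75)×0.3125 = 1.1914 in² (U = 1.0, A_e = A_n). φR_n = 0.75 × 58 × 1.1914 = 51.8 kips.
Block shear: shear path 1×[1.375+3×1.8125] = 1×6.8125 in, A_gv = 2.1289, A_nv = 1×(6.8125 − 3.5×0.75)×0.3125 = 1.3086 in²; tension to near edge: (0.875 − 0.5×0.75)×0.3125 = 0.15625 in². R_n = min(0.6×58×1.3086, 0.6×36×2.1289) + 1.0×58×0.15625 = min(45.539, 45.984) + 9.0625 = 54.602 kips. φR_n = 0.75 × 54.602 = 41.0 kips.
Governing: min(154.6, 71.9, 51.8, 41.0) = 41.0 kips → block shear.

41.0 kips (block shear governs)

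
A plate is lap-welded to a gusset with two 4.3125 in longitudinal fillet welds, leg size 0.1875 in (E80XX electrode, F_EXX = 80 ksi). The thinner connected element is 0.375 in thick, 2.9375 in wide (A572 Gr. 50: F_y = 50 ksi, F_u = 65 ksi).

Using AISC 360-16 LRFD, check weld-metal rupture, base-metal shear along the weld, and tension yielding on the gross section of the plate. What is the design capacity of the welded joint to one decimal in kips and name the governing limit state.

Weld metal: throat = 0.707×0.1875 = 0.13256 in, L = 2×4.3125 = 8.625 in. φR_n = 0.75 × 0.6 × 80 × 0.13256 × 8.625 = 41.2 kips.
Base metal shear (0.375 in plate): yield φR_n = 1.0×0.6×50×0.375×8.625 = 97.0 kips; rupture φR_n = 0.75×0.6×65×0.375×8.625 = 94.6 kips; take 94.6 kips (rupture).
Tension yield (gross): A_g = 2.9375×0.375 = 1.1016 in². φR_n = 0.90 × 50 × 1.1016 = 49.6 kips.
Governing: min(41.2, 94.6, 49.6) = 41.2 kips → weld metal.

41.2 kips (weld metal governs)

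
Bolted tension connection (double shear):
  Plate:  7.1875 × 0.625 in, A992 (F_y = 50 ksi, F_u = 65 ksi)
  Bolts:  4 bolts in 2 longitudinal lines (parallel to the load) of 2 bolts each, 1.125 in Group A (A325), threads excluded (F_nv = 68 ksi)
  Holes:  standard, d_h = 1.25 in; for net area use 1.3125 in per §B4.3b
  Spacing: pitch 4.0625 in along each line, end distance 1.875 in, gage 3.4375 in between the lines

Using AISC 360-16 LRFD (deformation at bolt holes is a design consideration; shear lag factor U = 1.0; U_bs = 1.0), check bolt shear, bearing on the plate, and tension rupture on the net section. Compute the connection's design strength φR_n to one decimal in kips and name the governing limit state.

139.0 kips (net-section rupture governs)

Bolt shear: A_b = π(1.125)²/4 = 0.99402 in². φR_n = 0.75 × 68 × 0.99402 × 4 × 2 = 405.6 kips.
Bearing (0.625 in plate, F_u = 65 ksi): end bolts L_c = 1.875 − 1.25/2 = 1.25, R_n = min(1.2×1.25×0.625×65, 2.4×1.125×0.625×65) = 60.938 kips/bolt; interior L_c = 4.0625 − 1.25 = 2.8125, R_n = 109.69 kips/bolt. φR_n = 0.75 × (2×60.938 + 2×109.69) = 255.9 kips.
Tension rupture (net): A_n = (7.1875 − 2×1.3125)×0.625 = 2.8516 in² (U = 1.0, A_e = A_n). φR_n = 0.75 × 65 × 2.8516 = 139.0 kips.
Governing: min(405.6, 255.9, 139.0) = 139.0 kips → net-section rupture.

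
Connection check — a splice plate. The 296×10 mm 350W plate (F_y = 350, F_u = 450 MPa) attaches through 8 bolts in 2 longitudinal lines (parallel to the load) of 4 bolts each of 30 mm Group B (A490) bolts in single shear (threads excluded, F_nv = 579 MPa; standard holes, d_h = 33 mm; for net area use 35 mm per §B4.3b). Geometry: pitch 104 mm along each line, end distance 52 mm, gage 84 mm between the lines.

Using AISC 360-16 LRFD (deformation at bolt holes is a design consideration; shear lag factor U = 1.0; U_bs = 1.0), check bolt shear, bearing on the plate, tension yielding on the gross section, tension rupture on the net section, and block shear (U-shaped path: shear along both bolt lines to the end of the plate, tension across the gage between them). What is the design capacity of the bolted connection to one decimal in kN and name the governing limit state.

Bolt shear: A_b = π(30)²/4 = 706.86 mm². φR_n = 0.75 × 579 × 706.86 × 8 × 1 = 2455.6 kN.
Bearing (10 mm plate, F_u = 450 MPa): end bolts L_c = 52 − 33/2 = 35.5, R_n = min(1.2×35.5×10×450, 2.4×30×10×450) = 191.7 kN/bolt; interior L_c = 104 − 33 = 71, R_n = 324 kN/bolt. φR_n = 0.75 × (2×191.7 + 6×324) = 1745.6 kN.
Tension yield (gross): A_g = 296×10 = 2960 mm². φR_n = 0.90 × 350 × 2960 = 932.4 kN.
Tension rupture (net): A_n = (296 − 2×35)×10 = 2260 mm² (U = 1.0, A_e = A_n). φR_n = 0.75 × 450 × 2260 = 762.8 kN.
Block shear: shear path 2×[52+3×104] = 2×364 mm, A_gv = 7280, A_nv = 2×(364 − 3.5×35)×10 = 4830 mm²; tension across gage: (84 − 1×35)×10 = 490 mm². R_n = min(0.6×450×4830, 0.6×350×7280) + 1.0×450×490 = min(1304.1, 1528.8) + 220.5 = 1524.6 kN. φR_n = 0.75 × 1524.6 = 1143.5 kN.
Governing: min(2455.6, 1745.6, 932.4, 762.8, 1143.5) = 762.8 kN → net-section rupture.

762.8 kN (net-section rupture governs)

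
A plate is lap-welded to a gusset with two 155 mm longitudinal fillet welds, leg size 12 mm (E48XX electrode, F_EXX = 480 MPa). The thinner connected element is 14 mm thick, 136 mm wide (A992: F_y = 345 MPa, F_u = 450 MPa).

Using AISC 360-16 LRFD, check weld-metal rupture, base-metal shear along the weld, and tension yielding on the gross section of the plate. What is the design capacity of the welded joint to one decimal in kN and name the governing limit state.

568.1 kN (weld metal governs)

Weld metal: throat = 0.707×12 = 8.484 mm, L = 2×155 = 310 mm. φR_n = 0.75 × 0.6 × 480 × 8.484 × 310 = 568.1 kN.
Base metal shear (14 mm plate): yield φR_n = 1.0×0.6×345×14×310 = 898.4 kN; rupture φR_n = 0.75×0.6×450×14×310 = 878.9 kN; take 878.9 kN (rupture).
Tension yield (gross): A_g = 136×14 = 1904 mm². φR_n = 0.90 × 345 × 1904 = 591.2 kN.
Governing: min(568.1, 878.9, 591.2) = 568.1 kN → weld metal.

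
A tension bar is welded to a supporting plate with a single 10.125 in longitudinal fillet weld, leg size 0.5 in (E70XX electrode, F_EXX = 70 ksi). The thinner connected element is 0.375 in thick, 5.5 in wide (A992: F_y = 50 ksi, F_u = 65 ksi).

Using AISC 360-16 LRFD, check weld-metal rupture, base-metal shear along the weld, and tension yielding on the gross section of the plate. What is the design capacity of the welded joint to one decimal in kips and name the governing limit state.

Weld metal: throat = 0.707×0.5 = 0.3535 in, L = 10.125 in. φR_n = 0.75 × 0.6 × 70 × 0.3535 × 10.125 = 112.7 kips.
Base metal shear (0.375 in plate): yield φR_n = 1.0×0.6×50×0.375×10.125 = 113.9 kips; rupture φR_n = 0.75×0.6×65×0.375×10.125 = 111.1 kips; take 111.1 kips (rupture).
Tension yield (gross): A_g = 5.5×0.375 = 2.0625 in². φR_n = 0.90 × 50 × 2.0625 = 92.8 kips.
Governing: min(112.7, 111.1, 92.8) = 92.8 kips → gross-section yield.

92.8 kips (gross-section yield governs)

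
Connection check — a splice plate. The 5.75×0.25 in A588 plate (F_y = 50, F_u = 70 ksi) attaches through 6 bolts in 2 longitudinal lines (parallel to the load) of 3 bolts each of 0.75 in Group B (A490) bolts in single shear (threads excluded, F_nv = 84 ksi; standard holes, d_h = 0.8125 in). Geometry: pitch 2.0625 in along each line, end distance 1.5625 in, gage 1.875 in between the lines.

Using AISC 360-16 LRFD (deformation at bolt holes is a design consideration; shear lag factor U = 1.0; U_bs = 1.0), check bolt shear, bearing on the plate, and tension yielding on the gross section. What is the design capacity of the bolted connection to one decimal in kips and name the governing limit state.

Bolt shear: A_b = π(0.75)²/4 = 0.44179 in². φR_n = 0.75 × 84 × 0.44179 × 6 × 1 = 167.0 kips.
Bearing (0.25 in plate, F_u = 70 ksi): end bolts L_c = 1.5625 − 0.8125/2 = 1.15625, R_n = min(1.2×1.15625×0.25×70, 2.4×0.75×0.25×70) = 24.281 kips/bolt; interior L_c = 2.0625 − 0.8125 = 1.25, R_n = 26.25 kips/bolt. φR_n = 0.75 × (2×24.281 + 4×26.25) = 115.2 kips.
Tension yield (gross): A_g = 5.75×0.25 = 1.4375 in². φR_n = 0.90 × 50 × 1.4375 = 64.7 kips.
Governing: min(167.0, 115.2, 64.7) = 64.7 kips → gross-section yield.

64.7 kips (gross-section yield governs)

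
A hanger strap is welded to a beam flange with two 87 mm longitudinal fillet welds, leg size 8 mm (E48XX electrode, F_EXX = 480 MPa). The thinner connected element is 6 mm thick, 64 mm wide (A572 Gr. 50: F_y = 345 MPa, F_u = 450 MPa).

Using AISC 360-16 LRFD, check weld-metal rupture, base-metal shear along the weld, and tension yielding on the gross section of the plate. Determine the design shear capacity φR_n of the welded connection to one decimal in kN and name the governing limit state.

119.2 kN (gross-section yield governs)

Weld metal: throat = 0.707×8 = 5.656 mm, L = 2×87 = 174 mm. φR_n = 0.75 × 0.6 × 480 × 5.656 × 174 = 212.6 kN.
Base metal shear (6 mm plate): yield φR_n = 1.0×0.6×345×6×174 = 216.1 kN; rupture φR_n = 0.75×0.6×450×6×174 = 211.4 kN; take 211.4 kN (rupture).
Tension yield (gross): A_g = 64×6 = 384 mm². φR_n = 0.90 × 345 × 384 = 119.2 kN.
Governing: min(212.6, 211.4, 119.2) = 119.2 kN → gross-section yield.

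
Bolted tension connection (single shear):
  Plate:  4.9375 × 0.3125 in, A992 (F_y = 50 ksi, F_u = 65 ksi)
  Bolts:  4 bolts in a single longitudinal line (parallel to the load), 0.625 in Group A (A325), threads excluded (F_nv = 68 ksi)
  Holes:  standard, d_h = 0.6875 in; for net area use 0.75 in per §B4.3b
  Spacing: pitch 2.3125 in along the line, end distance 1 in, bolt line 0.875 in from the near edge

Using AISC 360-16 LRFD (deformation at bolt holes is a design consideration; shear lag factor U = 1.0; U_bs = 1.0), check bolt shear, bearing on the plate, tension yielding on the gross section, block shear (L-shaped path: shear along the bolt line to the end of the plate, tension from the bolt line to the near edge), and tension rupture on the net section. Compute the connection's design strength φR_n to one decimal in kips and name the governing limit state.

Bolt shear: A_b = π(0.625)²/4 = 0.3068 in². φR_n = 0.75 × 68 × 0.3068 × 4 × 1 = 62.6 kips.
Bearing (0.3125 in plate, F_u = 65 ksi): end bolts L_c = 1 − 0.6875/2 = 0.65625, R_n = min(1.2×0.65625×0.3125×65, 2.4×0.625×0.3125×65) = 15.996 kips/bolt; interior L_c = 2.3125 − 0.6875 = 1.625, R_n = 30.469 kips/bolt. φR_n = 0.75 × (1×15.996 + 3×30.469) = 80.6 kips.
Tension yield (gross): A_g = 4.9375×0.3125 = 1.543 in². φR_n = 0.90 × 50 × 1.543 = 69.4 kips.
Block shear: shear path 1×[1+3×2.3125] = 1×7.9375 in, A_gv = 2.4805, A_nv = 1×(7.9375 − 3.5×0.75)×0.3125 = 1.6602 in²; tension to near edge: (0.875 − 0.5×0.75)×0.3125 = 0.15625 in². R_n = min(0.6×65×1.6602, 0.6×50×2.4805) + 1.0×65×0.15625 = min(64.748, 74.415) + 10.156 = 74.904 kips. φR_n = 0.75 × 74.904 = 56.2 kips.
Tension rupture (net): A_n = (4.9375 − 1×0.75)×0.3125 = 1.3086 in² (U = 1.0, A_e = A_n). φR_n = 0.75 × 65 × 1.3086 = 63.8 kips.
Governing: min(62.6, 80.6, 69.4, 56.2, 63.8) = 56.2 kips → block shear.

56.2 kips (block shear governs)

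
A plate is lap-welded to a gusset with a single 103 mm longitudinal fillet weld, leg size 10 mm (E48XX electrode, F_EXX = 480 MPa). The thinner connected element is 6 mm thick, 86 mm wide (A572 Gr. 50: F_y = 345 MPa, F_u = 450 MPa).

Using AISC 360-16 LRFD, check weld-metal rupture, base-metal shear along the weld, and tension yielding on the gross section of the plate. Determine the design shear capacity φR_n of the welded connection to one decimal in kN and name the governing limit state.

Weld metal: throat = 0.707×10 = 7.07 mm, L = 103 mm. φR_n = 0.75 × 0.6 × 480 × 7.07 × 103 = 157.3 kN.
Base metal shear (6 mm plate): yield φR_n = 1.0×0.6×345×6×103 = 127.9 kN; rupture φR_n = 0.75×0.6×450×6×103 = 125.1 kN; take 125.1 kN (rupture).
Tension yield (gross): A_g = 86×6 = 516 mm². φR_n = 0.90 × 345 × 516 = 160.2 kN.
Governing: min(157.3, 125.1, 160.2) = 125.1 kN → base-metal shear.

125.1 kN (base-metal shear governs)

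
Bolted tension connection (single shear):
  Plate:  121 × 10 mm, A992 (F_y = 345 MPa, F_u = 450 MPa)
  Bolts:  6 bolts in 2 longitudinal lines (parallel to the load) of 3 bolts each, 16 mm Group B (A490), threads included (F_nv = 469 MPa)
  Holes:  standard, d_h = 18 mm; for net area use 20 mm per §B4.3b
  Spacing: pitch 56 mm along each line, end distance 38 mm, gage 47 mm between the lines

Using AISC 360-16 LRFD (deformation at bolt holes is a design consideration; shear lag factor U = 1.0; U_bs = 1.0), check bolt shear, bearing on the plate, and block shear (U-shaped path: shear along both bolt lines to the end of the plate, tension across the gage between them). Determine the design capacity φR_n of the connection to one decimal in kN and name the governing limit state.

Bolt shear: A_b = π(16)²/4 = 201.06 mm². φR_n = 0.75 × 469 × 201.06 × 6 × 1 = 424.3 kN.
Bearing (10 mm plate, F_u = 450 MPa): end bolts L_c = 38 − 18/2 = 29, R_n = min(1.2×29×10×450, 2.4×16×10×450) = 156.6 kN/bolt; interior L_c = 56 − 18 = 38, R_n = 172.8 kN/bolt. φR_n = 0.75 × (2×156.6 + 4×172.8) = 753.3 kN.
Block shear: shear path 2×[38+2×56] = 2×150 mm, A_gv = 3000, A_nv = 2×(150 − 2.5×20)×10 = 2000 mm²; tension across gage: (47 − 1×20)×10 = 270 mm². R_n = min(0.6×450×2000, 0.6×345×3000) + 1.0×450×270 = min(540, 621) + 121.5 = 661.5 kN. φR_n = 0.75 × 661.5 = 496.1 kN.
Governing: min(424.3, 753.3, 496.1) = 424.3 kN → bolt shear.

424.3 kN (bolt shear governs)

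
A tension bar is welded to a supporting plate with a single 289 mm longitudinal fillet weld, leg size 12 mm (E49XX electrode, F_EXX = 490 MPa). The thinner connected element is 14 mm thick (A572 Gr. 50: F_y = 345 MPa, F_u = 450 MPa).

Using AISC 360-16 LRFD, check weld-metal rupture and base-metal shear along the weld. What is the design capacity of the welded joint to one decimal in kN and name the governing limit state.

540.6 kN (weld metal governs)

Weld metal: throat = 0.707×12 = 8.484 mm, L = 289 mm. φR_n = 0.75 × 0.6 × 490 × 8.484 × 289 = 540.6 kN.
Base metal shear (14 mm plate): yield φR_n = 1.0×0.6×345×14×289 = 837.5 kN; rupture φR_n = 0.75×0.6×450×14×289 = 819.3 kN; take 819.3 kN (rupture).
Governing: min(540.6, 819.3) = 540.6 kN → weld metal.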